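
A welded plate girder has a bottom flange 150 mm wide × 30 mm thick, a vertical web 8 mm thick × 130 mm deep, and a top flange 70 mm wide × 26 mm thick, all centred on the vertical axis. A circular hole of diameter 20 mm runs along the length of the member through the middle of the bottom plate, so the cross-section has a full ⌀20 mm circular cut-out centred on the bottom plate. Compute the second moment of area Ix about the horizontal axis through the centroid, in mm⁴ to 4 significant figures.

Ix ≈ 3.448 × 10⁷ mm⁴

Treat the section as a set of non-overlapping primitives; coordinates are from the bounding-box lower-left.
Bottom plate: 150 × 30, A = 4 500 mm², y = 15 mm, Ī = 337 500 mm⁴.
Web plate: 8 × 130, A = 1 040 mm², y = 95 mm, Ī = 1 464 667 mm⁴.
Top plate: 70 × 26, A = 1 820 mm², y = 173 mm, Ī = 102 527 mm⁴.
Hole (subtracted): ⌀20, A = 314.159 mm², y = 15 mm, Ī = 7853.98 mm⁴.
Centroid: ȳ = ΣA·y / ΣA = 67.6211 mm.
Transfer each piece to the horizontal axis through the centroid using Ī + A·d² with d = y − 67.6211:
  bottom plate: d = -52.6211 mm → contributes +12 797 918 mm⁴
  web plate: d = 27.3789 mm → contributes +2 244 254 mm⁴
  top plate: d = 105.379 mm → contributes +20 313 098 mm⁴
  hole: d = -52.6211 mm → contributes −877 755 mm⁴
Total I = 34 477 515 mm⁴.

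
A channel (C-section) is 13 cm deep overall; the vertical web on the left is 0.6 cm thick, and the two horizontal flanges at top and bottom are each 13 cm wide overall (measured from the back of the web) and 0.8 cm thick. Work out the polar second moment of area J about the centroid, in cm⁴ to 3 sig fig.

Split into non-overlapping primitives; take the origin at the lower-left of the bounding box.
Web: 0.6 × 13, A = 7.8 cm², y = 6.5 cm, Ī = 109.85 cm⁴.
Top flange (beyond web): 12.4 × 0.8, A = 9.92 cm², y = 12.6 cm, Ī = 0.52907 cm⁴.
Bottom flange (beyond web): 12.4 × 0.8, A = 9.92 cm², y = 0.4 cm, Ī = 0.52907 cm⁴.
By symmetry the centroid is at mid-height, ȳ = 6.5 cm.
Transfer each piece to the centroidal x-axis using Ī + A·d² with d = y − 6.5:
  web: d = 0 cm → contributes +109.85 cm⁴
  top flange (beyond web): d = 6.1 cm → contributes +369.65 cm⁴
  bottom flange (beyond web): d = -6.1 cm → contributes +369.65 cm⁴
Total I = 849.15 cm⁴.
For the y-axis: x̄ = 4.9657 cm.
Repeating about the centroidal y-axis gives I_y = 491 cm⁴.
Polar second moment: J = I_x + I_y = 1340.2 cm⁴.

J ≈ 1340 cm⁴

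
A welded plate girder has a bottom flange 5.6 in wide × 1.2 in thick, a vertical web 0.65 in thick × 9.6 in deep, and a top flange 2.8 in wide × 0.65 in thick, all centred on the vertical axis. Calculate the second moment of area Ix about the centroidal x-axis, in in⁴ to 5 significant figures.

Ix ≈ 243.37 in⁴

Decompose the section into non-overlapping parts with the origin at the bottom-left of its bounding rectangle.
Bottom plate: 5.6 × 1.2, A = 6.72 in², y = 0.6 in, Ī = 0.8064 in⁴.
Web plate: 0.65 × 9.6, A = 6.24 in², y = 6 in, Ī = 47.9232 in⁴.
Top plate: 2.8 × 0.65, A = 1.82 in², y = 11.125 in, Ī = 0.06407917 in⁴.
Centroid: ȳ = ΣA·y / ΣA = 4.17588 in.
Transfer each piece to the centroidal x-axis using Ī + A·d² with d = y − 4.17588:
  bottom plate: d = -3.57588 in → contributes +86.73447 in⁴
  web plate: d = 1.82412 in → contributes +68.68627 in⁴
  top plate: d = 6.94912 in → contributes +87.95238 in⁴
Total I = 243.3731 in⁴.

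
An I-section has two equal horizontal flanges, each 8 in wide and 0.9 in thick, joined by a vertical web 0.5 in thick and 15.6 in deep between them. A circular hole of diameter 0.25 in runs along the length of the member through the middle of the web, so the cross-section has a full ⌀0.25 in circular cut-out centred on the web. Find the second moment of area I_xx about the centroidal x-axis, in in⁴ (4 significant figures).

Treat the section as a set of non-overlapping primitives; coordinates are from the bounding-box lower-left.
Bottom flange: 8 × 0.9, A = 7.2 in², y = 0.45 in, Ī = 0.486 in⁴.
Web: 0.5 × 15.6, A = 7.8 in², y = 8.7 in, Ī = 158.184 in⁴.
Top flange: 8 × 0.9, A = 7.2 in², y = 16.95 in, Ī = 0.486 in⁴.
Hole (subtracted): ⌀0.25, A = 0.0490874 in², y = 8.7 in, Ī = 0.000191748 in⁴.
By symmetry the centroid is at mid-height, ȳ = 8.7 in.
Transfer each piece to the centroidal x-axis using Ī + A·d² with d = y − 8.7:
  bottom flange: d = -8.25 in → contributes +490.536 in⁴
  web: d = 0 in → contributes +158.184 in⁴
  top flange: d = 8.25 in → contributes +490.536 in⁴
  hole: d = 0 in → contributes −0.000191748 in⁴
Total I = 1139.26 in⁴.

I_xx ≈ 1139 in⁴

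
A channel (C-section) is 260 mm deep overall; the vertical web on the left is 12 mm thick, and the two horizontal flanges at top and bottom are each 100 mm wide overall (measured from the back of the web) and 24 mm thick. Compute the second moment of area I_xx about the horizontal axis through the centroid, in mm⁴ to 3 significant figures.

I_xx ≈ 7.66 × 10⁷ mm⁴

Decompose the section into non-overlapping parts with the origin at the bottom-left of its bounding rectangle.
Web: 12 × 260, A = 3 120 mm², y = 130 mm, Ī = 17 576 000 mm⁴.
Top flange (beyond web): 88 × 24, A = 2 112 mm², y = 248 mm, Ī = 101 376 mm⁴.
Bottom flange (beyond web): 88 × 24, A = 2 112 mm², y = 12 mm, Ī = 101 376 mm⁴.
By symmetry the centroid is at mid-height, ȳ = 130 mm.
Transfer each piece to the horizontal axis through the centroid using Ī + A·d² with d = y − 130:
  web: d = 0 mm → contributes +17 576 000 mm⁴
  top flange (beyond web): d = 118 mm → contributes +29 508 864 mm⁴
  bottom flange (beyond web): d = -118 mm → contributes +29 508 864 mm⁴
Total I = 76 593 728 mm⁴.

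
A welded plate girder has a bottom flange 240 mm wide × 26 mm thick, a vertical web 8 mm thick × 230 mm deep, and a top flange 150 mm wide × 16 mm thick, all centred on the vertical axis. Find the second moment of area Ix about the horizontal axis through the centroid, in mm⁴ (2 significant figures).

Break the section into simple shapes (no overlaps), measuring from the bottom-left corner of the bounding box.
Bottom plate: 240 × 26, A = 6 240 mm², y = 13 mm, Ī = 351 520 mm⁴.
Web plate: 8 × 230, A = 1 840 mm², y = 141 mm, Ī = 8 111 333 mm⁴.
Top plate: 150 × 16, A = 2 400 mm², y = 264 mm, Ī = 51 200 mm⁴.
Centroid: ȳ = ΣA·y / ΣA = 92.95 mm.
Transfer each piece to the horizontal axis through the centroid using Ī + A·d² with d = y − 92.95:
  bottom plate: d = -79.95 mm → contributes +40 241 805 mm⁴
  web plate: d = 48.05 mm → contributes +12 358 788 mm⁴
  top plate: d = 171 mm → contributes +70 267 199 mm⁴
Total I = 122 867 791 mm⁴.

Ix ≈ 1.2 × 10⁸ mm⁴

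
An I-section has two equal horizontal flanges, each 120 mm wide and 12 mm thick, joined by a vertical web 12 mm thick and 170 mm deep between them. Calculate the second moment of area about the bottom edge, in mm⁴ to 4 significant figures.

Treat the section as a set of non-overlapping primitives; coordinates are from the bounding-box lower-left.
Bottom flange: 120 × 12, A = 1 440 mm², y = 6 mm, Ī = 17 280 mm⁴.
Web: 12 × 170, A = 2 040 mm², y = 97 mm, Ī = 4 913 000 mm⁴.
Top flange: 120 × 12, A = 1 440 mm², y = 188 mm, Ī = 17 280 mm⁴.
Transfer each piece to the bottom edge using Ī + A·d² with d = y − 0:
  bottom flange: d = 6 mm → contributes +69 120 mm⁴
  web: d = 97 mm → contributes +24 107 360 mm⁴
  top flange: d = 188 mm → contributes +50 912 640 mm⁴
Total I = 75 089 120 mm⁴.

I_base ≈ 7.509 × 10⁷ mm⁴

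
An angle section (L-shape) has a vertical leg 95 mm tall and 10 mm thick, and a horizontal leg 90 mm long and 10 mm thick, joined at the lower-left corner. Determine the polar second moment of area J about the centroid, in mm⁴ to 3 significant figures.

J ≈ 2.82 × 10⁶ mm⁴

Break the section into simple shapes (no overlaps), measuring from the bottom-left corner of the bounding box.
Vertical leg: 10 × 95, A = 950 mm², y = 47.5 mm, Ī = 714 479 mm⁴.
Horizontal leg (remainder): 80 × 10, A = 800 mm², y = 5 mm, Ī = 6666.7 mm⁴.
Centroid: ȳ = ΣA·y / ΣA = 28.071 mm.
Transfer each piece to the centroidal x-axis using Ī + A·d² with d = y − 28.071:
  vertical leg: d = 19.429 mm → contributes +1 073 075 mm⁴
  horizontal leg (remainder): d = -23.071 mm → contributes +432 499 mm⁴
Total I = 1 505 574 mm⁴.
For the y-axis: x̄ = 25.571 mm.
Repeating about the centroidal y-axis gives I_y = 1 314 012 mm⁴.
Polar second moment: J = I_x + I_y = 2 819 586 mm⁴.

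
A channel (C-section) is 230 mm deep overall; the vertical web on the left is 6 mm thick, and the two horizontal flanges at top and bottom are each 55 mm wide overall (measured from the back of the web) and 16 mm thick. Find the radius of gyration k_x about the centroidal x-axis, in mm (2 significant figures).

k_x ≈ 90 mm

Treat the section as a set of non-overlapping primitives; coordinates are from the bounding-box lower-left.
Web: 6 × 230, A = 1 380 mm², y = 115 mm, Ī = 6 083 500 mm⁴.
Top flange (beyond web): 49 × 16, A = 784 mm², y = 222 mm, Ī = 16 725 mm⁴.
Bottom flange (beyond web): 49 × 16, A = 784 mm², y = 8 mm, Ī = 16 725 mm⁴.
By symmetry the centroid is at mid-height, ȳ = 115 mm.
Transfer each piece to the centroidal x-axis using Ī + A·d² with d = y − 115:
  web: d = 0 mm → contributes +6 083 500 mm⁴
  top flange (beyond web): d = 107 mm → contributes +8 992 741 mm⁴
  bottom flange (beyond web): d = -107 mm → contributes +8 992 741 mm⁴
Total I = 24 068 983 mm⁴.
Radius of gyration: k = √(I/A) = √(24 068 983 / 2 948) = 90.36 mm.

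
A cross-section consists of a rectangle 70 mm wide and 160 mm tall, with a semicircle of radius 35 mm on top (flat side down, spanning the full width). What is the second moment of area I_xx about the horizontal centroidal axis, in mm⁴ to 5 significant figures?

I_xx ≈ 3.8833 × 10⁷ mm⁴

Split into non-overlapping primitives; take the origin at the lower-left of the bounding box.
Rectangular body: 70 × 160, A = 11 200 mm², y = 80 mm, Ī = 23 893 333 mm⁴.
Semicircular cap: semicircle r = 35, A = 1924.226 mm², y = 174.8545 mm, Ī = 164 704 mm⁴.
Centroid: ȳ = ΣA·y / ΣA = 93.90721 mm.
Transfer each piece to the horizontal centroidal axis using Ī + A·d² with d = y − 93.90721:
  rectangular body: d = -13.90721 mm → contributes +26 059 531 mm⁴
  semicircular cap: d = 80.94725 mm → contributes +12 773 110 mm⁴
Total I = 38 832 641 mm⁴.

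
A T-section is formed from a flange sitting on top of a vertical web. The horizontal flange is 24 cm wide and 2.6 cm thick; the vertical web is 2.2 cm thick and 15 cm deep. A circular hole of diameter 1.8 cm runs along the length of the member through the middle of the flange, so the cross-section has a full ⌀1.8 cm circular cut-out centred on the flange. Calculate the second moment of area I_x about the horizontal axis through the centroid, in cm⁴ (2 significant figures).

I_x ≈ 2300 cm⁴

Treat the section as a set of non-overlapping primitives; coordinates are from the bounding-box lower-left.
Flange: 24 × 2.6, A = 62.4 cm², y = 16.3 cm, Ī = 35.15 cm⁴.
Web: 2.2 × 15, A = 33 cm², y = 7.5 cm, Ī = 618.8 cm⁴.
Hole (subtracted): ⌀1.8, A = 2.545 cm², y = 16.3 cm, Ī = 0.5153 cm⁴.
Centroid: ȳ = ΣA·y / ΣA = 13.17 cm.
Transfer each piece to the horizontal axis through the centroid using Ī + A·d² with d = y − 13.17:
  flange: d = 3.127 cm → contributes +645.5 cm⁴
  web: d = -5.673 cm → contributes +1 681 cm⁴
  hole: d = 3.127 cm → contributes −25.4 cm⁴
Total I = 2 301 cm⁴.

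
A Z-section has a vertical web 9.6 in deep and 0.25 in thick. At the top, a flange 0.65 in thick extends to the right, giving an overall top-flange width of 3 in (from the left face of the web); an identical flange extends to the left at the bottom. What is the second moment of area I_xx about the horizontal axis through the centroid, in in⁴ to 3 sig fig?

Treat the section as a set of non-overlapping primitives; coordinates are from the bounding-box lower-left.
Web: 0.25 × 9.6, A = 2.4 in², y = 4.8 in, Ī = 18.432 in⁴.
Top flange (beyond web): 2.75 × 0.65, A = 1.7875 in², y = 9.275 in, Ī = 0.062935 in⁴.
Bottom flange (beyond web): 2.75 × 0.65, A = 1.7875 in², y = 0.325 in, Ī = 0.062935 in⁴.
Centroid: ȳ = ΣA·y / ΣA = 4.8 in.
Transfer each piece to the horizontal axis through the centroid using Ī + A·d² with d = y − 4.8:
  web: d = 0 in → contributes +18.432 in⁴
  top flange (beyond web): d = 4.475 in → contributes +35.859 in⁴
  bottom flange (beyond web): d = -4.475 in → contributes +35.859 in⁴
Total I = 90.149 in⁴.

I_xx ≈ 90.1 in⁴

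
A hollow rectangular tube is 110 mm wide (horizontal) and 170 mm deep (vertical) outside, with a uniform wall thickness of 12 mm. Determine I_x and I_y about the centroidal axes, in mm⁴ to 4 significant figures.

Break the section into simple shapes (no overlaps), measuring from the bottom-left corner of the bounding box.
Outer rectangle: 110 × 170, A = 18 700 mm², y = 85 mm, Ī = 45 035 833 mm⁴.
Inner void (subtracted): 86 × 146, A = 12 556 mm², y = 85 mm, Ī = 22 303 641 mm⁴.
By symmetry the centroid is at mid-height, ȳ = 85 mm.
All pieces are centred on the centroidal x-axis, so I = ΣĪ (holes subtracted) = 22 732 192 mm⁴.
Repeating about the centroidal y-axis gives I_y = 11 117 152 mm⁴.

I_x ≈ 2.273 × 10⁷ mm⁴, I_y ≈ 1.112 × 10⁷ mm⁴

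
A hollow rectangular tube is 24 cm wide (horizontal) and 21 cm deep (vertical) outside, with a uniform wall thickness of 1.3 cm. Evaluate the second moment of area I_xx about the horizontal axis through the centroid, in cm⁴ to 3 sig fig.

Treat the section as a set of non-overlapping primitives; coordinates are from the bounding-box lower-left.
Outer rectangle: 24 × 21, A = 504 cm², y = 10.5 cm, Ī = 18 522 cm⁴.
Inner void (subtracted): 21.4 × 18.4, A = 393.76 cm², y = 10.5 cm, Ī = 11 109 cm⁴.
By symmetry the centroid is at mid-height, ȳ = 10.5 cm.
All pieces are centred on the horizontal axis through the centroid, so I = ΣĪ (holes subtracted) = 7412.7 cm⁴.

I_xx ≈ 7410 cm⁴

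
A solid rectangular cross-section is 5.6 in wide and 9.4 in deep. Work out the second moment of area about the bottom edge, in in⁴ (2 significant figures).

I_base ≈ 1600 in⁴

The section: 5.6 × 9.4, A = 52.64 in², y = 4.7 in, Ī = 387.6 in⁴.
Transfer it to the bottom edge using Ī + A·d² with d = y − 0:
  the section: d = 4.7 in → contributes +1 550 in⁴
Total I = 1 550 in⁴.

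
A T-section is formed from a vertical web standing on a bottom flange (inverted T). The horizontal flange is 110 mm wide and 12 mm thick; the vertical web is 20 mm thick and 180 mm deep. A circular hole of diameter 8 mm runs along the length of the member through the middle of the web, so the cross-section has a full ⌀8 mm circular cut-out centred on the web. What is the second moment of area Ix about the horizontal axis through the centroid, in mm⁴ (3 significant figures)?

Ix ≈ 1.86 × 10⁷ mm⁴

Treat the section as a set of non-overlapping primitives; coordinates are from the bounding-box lower-left.
Flange: 110 × 12, A = 1 320 mm², y = 6 mm, Ī = 15 840 mm⁴.
Web: 20 × 180, A = 3 600 mm², y = 102 mm, Ī = 9 720 000 mm⁴.
Hole (subtracted): ⌀8, A = 50.265 mm², y = 102 mm, Ī = 201.06 mm⁴.
Centroid: ȳ = ΣA·y / ΣA = 75.978 mm.
Transfer each piece to the horizontal axis through the centroid using Ī + A·d² with d = y − 75.978:
  flange: d = -69.978 mm → contributes +6 479 784 mm⁴
  web: d = 26.022 mm → contributes +12 157 711 mm⁴
  hole: d = 26.022 mm → contributes −34 238 mm⁴
Total I = 18 603 257 mm⁴.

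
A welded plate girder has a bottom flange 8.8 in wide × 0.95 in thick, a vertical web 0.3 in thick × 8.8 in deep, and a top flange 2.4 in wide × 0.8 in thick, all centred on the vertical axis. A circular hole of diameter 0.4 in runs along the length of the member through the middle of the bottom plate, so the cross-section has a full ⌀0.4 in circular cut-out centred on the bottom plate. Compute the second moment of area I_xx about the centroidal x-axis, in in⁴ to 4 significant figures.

I_xx ≈ 182.9 in⁴

Split into non-overlapping primitives; take the origin at the lower-left of the bounding box.
Bottom plate: 8.8 × 0.95, A = 8.36 in², y = 0.475 in, Ī = 0.628742 in⁴.
Web plate: 0.3 × 8.8, A = 2.64 in², y = 5.35 in, Ī = 17.0368 in⁴.
Top plate: 2.4 × 0.8, A = 1.92 in², y = 10.15 in, Ī = 0.1024 in⁴.
Hole (subtracted): ⌀0.4, A = 0.125664 in², y = 0.475 in, Ī = 0.00125664 in⁴.
Centroid: ȳ = ΣA·y / ΣA = 2.93281 in.
Transfer each piece to the centroidal x-axis using Ī + A·d² with d = y − 2.93281:
  bottom plate: d = -2.45781 in → contributes +51.1299 in⁴
  web plate: d = 2.41719 in → contributes +32.4619 in⁴
  top plate: d = 7.21719 in → contributes +100.111 in⁴
  hole: d = -2.45781 in → contributes −0.760367 in⁴
Total I = 182.943 in⁴.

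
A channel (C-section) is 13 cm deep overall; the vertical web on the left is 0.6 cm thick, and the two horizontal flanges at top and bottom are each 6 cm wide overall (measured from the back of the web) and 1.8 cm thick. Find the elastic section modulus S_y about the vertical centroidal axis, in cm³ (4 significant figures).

S_y ≈ 27.42 cm³

Decompose the section into non-overlapping parts with the origin at the bottom-left of its bounding rectangle.
Web: 0.6 × 13, A = 7.8 cm², x = 0.3 cm, Ī = 0.234 cm⁴.
Top flange (beyond web): 5.4 × 1.8, A = 9.72 cm², x = 3.3 cm, Ī = 23.6196 cm⁴.
Bottom flange (beyond web): 5.4 × 1.8, A = 9.72 cm², x = 3.3 cm, Ī = 23.6196 cm⁴.
Centroid: x̄ = ΣA·x / ΣA = 2.44097 cm.
Transfer each piece to the vertical centroidal axis using Ī + A·d² with d = x − 2.44097:
  web: d = -2.14097 cm → contributes +35.9872 cm⁴
  top flange (beyond web): d = 0.859031 cm → contributes +30.7923 cm⁴
  bottom flange (beyond web): d = 0.859031 cm → contributes +30.7923 cm⁴
Total I = 97.5719 cm⁴.
Extreme fibre distance c = 3.55903 cm; S = I/c = 27.4153 cm³.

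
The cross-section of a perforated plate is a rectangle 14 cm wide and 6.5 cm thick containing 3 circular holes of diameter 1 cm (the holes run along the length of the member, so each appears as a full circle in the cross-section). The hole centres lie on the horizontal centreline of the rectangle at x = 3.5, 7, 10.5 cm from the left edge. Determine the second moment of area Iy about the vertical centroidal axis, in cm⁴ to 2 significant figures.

Iy ≈ 1500 cm⁴

Split into non-overlapping primitives; take the origin at the lower-left of the bounding box.
Plate: 14 × 6.5, A = 91 cm², x = 7 cm, Ī = 1 486 cm⁴.
Hole 1 (subtracted): ⌀1, A = 0.7854 cm², x = 3.5 cm, Ī = 0.04909 cm⁴.
Hole 2 (subtracted): ⌀1, A = 0.7854 cm², x = 7 cm, Ī = 0.04909 cm⁴.
Hole 3 (subtracted): ⌀1, A = 0.7854 cm², x = 10.5 cm, Ī = 0.04909 cm⁴.
By symmetry the centroid is at mid-width, x̄ = 7 cm.
Transfer each piece to the vertical centroidal axis using Ī + A·d² with d = x − 7:
  plate: d = 0 cm → contributes +1 486 cm⁴
  hole 1: d = -3.5 cm → contributes −9.67 cm⁴
  hole 2: d = 0 cm → contributes −0.04909 cm⁴
  hole 3: d = 3.5 cm → contributes −9.67 cm⁴
Total I = 1 467 cm⁴.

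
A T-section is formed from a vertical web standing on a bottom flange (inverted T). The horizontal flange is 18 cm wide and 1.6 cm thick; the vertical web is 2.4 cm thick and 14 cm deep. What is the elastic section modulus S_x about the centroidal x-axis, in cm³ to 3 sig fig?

S_x ≈ 141 cm³

Decompose the section into non-overlapping parts with the origin at the bottom-left of its bounding rectangle.
Flange: 18 × 1.6, A = 28.8 cm², y = 0.8 cm, Ī = 6.144 cm⁴.
Web: 2.4 × 14, A = 33.6 cm², y = 8.6 cm, Ī = 548.8 cm⁴.
Centroid: ȳ = ΣA·y / ΣA = 5 cm.
Transfer each piece to the centroidal x-axis using Ī + A·d² with d = y − 5:
  flange: d = -4.2 cm → contributes +514.18 cm⁴
  web: d = 3.6 cm → contributes +984.26 cm⁴
Total I = 1498.4 cm⁴.
Extreme fibre distance c = 10.6 cm; S = I/c = 141.36 cm³.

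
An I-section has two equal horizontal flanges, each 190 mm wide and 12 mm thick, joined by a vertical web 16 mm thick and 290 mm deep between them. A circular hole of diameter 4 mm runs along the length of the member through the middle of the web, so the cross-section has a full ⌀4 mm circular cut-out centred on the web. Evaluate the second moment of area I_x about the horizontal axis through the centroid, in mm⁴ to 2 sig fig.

I_x ≈ 1.4 × 10⁸ mm⁴

Break the section into simple shapes (no overlaps), measuring from the bottom-left corner of the bounding box.
Bottom flange: 190 × 12, A = 2 280 mm², y = 6 mm, Ī = 27 360 mm⁴.
Web: 16 × 290, A = 4 640 mm², y = 157 mm, Ī = 32 518 667 mm⁴.
Top flange: 190 × 12, A = 2 280 mm², y = 308 mm, Ī = 27 360 mm⁴.
Hole (subtracted): ⌀4, A = 12.57 mm², y = 157 mm, Ī = 12.57 mm⁴.
By symmetry the centroid is at mid-height, ȳ = 157 mm.
Transfer each piece to the horizontal axis through the centroid using Ī + A·d² with d = y − 157:
  bottom flange: d = -151 mm → contributes +52 013 640 mm⁴
  web: d = 0 mm → contributes +32 518 667 mm⁴
  top flange: d = 151 mm → contributes +52 013 640 mm⁴
  hole: d = 0 mm → contributes −12.57 mm⁴
Total I = 136 545 934 mm⁴.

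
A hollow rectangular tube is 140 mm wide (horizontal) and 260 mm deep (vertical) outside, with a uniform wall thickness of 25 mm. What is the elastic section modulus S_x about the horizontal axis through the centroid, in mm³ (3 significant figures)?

Split into non-overlapping primitives; take the origin at the lower-left of the bounding box.
Outer rectangle: 140 × 260, A = 36 400 mm², y = 130 mm, Ī = 205 053 333 mm⁴.
Inner void (subtracted): 90 × 210, A = 18 900 mm², y = 130 mm, Ī = 69 457 500 mm⁴.
By symmetry the centroid is at mid-height, ȳ = 130 mm.
All pieces are centred on the horizontal axis through the centroid, so I = ΣĪ (holes subtracted) = 135 595 833 mm⁴.
Extreme fibre distance c = 130 mm; S = I/c = 1 043 045 mm³.

S_x ≈ 1.04 × 10⁶ mm³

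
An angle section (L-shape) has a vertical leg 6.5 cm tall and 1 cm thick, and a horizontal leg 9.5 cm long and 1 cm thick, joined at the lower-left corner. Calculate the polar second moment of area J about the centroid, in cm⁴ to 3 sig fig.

Treat the section as a set of non-overlapping primitives; coordinates are from the bounding-box lower-left.
Vertical leg: 1 × 6.5, A = 6.5 cm², y = 3.25 cm, Ī = 22.885 cm⁴.
Horizontal leg (remainder): 8.5 × 1, A = 8.5 cm², y = 0.5 cm, Ī = 0.70833 cm⁴.
Centroid: ȳ = ΣA·y / ΣA = 1.6917 cm.
Transfer each piece to the centroidal x-axis using Ī + A·d² with d = y − 1.6917:
  vertical leg: d = 1.5583 cm → contributes +38.67 cm⁴
  horizontal leg (remainder): d = -1.1917 cm → contributes +12.779 cm⁴
Total I = 51.449 cm⁴.
For the y-axis: x̄ = 3.1917 cm.
Repeating about the centroidal y-axis gives I_y = 134.82 cm⁴.
Polar second moment: J = I_x + I_y = 186.27 cm⁴.

J ≈ 186 cm⁴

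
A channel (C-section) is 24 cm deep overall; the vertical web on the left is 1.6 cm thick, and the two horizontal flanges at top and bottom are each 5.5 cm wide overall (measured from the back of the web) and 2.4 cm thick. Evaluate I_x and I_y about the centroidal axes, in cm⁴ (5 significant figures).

I_x ≈ 4035.7 cm⁴, I_y ≈ 127.09 cm⁴

Split into non-overlapping primitives; take the origin at the lower-left of the bounding box.
Web: 1.6 × 24, A = 38.4 cm², y = 12 cm, Ī = 1843.2 cm⁴.
Top flange (beyond web): 3.9 × 2.4, A = 9.36 cm², y = 22.8 cm, Ī = 4.4928 cm⁴.
Bottom flange (beyond web): 3.9 × 2.4, A = 9.36 cm², y = 1.2 cm, Ī = 4.4928 cm⁴.
By symmetry the centroid is at mid-height, ȳ = 12 cm.
Transfer each piece to the centroidal x-axis using Ī + A·d² with d = y − 12:
  web: d = 0 cm → contributes +1843.2 cm⁴
  top flange (beyond web): d = 10.8 cm → contributes +1096.243 cm⁴
  bottom flange (beyond web): d = -10.8 cm → contributes +1096.243 cm⁴
Total I = 4035.686 cm⁴.
For the y-axis: x̄ = 1.701261 cm.
Repeating about the centroidal y-axis gives I_y = 127.0927 cm⁴.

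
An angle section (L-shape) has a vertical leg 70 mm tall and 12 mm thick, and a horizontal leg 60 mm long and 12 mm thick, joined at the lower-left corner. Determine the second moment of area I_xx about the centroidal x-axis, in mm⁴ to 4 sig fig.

I_xx ≈ 6.373 × 10⁵ mm⁴

Decompose the section into non-overlapping parts with the origin at the bottom-left of its bounding rectangle.
Vertical leg: 12 × 70, A = 840 mm², y = 35 mm, Ī = 343 000 mm⁴.
Horizontal leg (remainder): 48 × 12, A = 576 mm², y = 6 mm, Ī = 6 912 mm⁴.
Centroid: ȳ = ΣA·y / ΣA = 23.2034 mm.
Transfer each piece to the centroidal x-axis using Ī + A·d² with d = y − 23.2034:
  vertical leg: d = 11.7966 mm → contributes +459 894 mm⁴
  horizontal leg (remainder): d = -17.2034 mm → contributes +177 383 mm⁴
Total I = 637 277 mm⁴.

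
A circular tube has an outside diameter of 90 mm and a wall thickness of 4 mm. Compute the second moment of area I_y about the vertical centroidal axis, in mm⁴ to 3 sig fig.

Break the section into simple shapes (no overlaps), measuring from the bottom-left corner of the bounding box.
Outer circle: ⌀90, A = 6361.7 mm², x = 45 mm, Ī = 3 220 623 mm⁴.
Bore (subtracted): ⌀82, A = 5 281 mm², x = 45 mm, Ī = 2 219 347 mm⁴.
By symmetry the centroid is at mid-width, x̄ = 45 mm.
All pieces are centred on the vertical centroidal axis, so I = ΣĪ (holes subtracted) = 1 001 276 mm⁴.

I_y ≈ 1.00 × 10⁶ mm⁴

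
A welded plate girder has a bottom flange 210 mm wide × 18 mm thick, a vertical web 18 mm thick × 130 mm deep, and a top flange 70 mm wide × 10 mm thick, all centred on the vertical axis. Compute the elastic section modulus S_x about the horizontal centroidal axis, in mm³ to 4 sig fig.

Decompose the section into non-overlapping parts with the origin at the bottom-left of its bounding rectangle.
Bottom plate: 210 × 18, A = 3 780 mm², y = 9 mm, Ī = 102 060 mm⁴.
Web plate: 18 × 130, A = 2 340 mm², y = 83 mm, Ī = 3 295 500 mm⁴.
Top plate: 70 × 10, A = 700 mm², y = 153 mm, Ī = 5833.33 mm⁴.
Centroid: ȳ = ΣA·y / ΣA = 49.1701 mm.
Transfer each piece to the horizontal centroidal axis using Ī + A·d² with d = y − 49.1701:
  bottom plate: d = -40.1701 mm → contributes +6 201 604 mm⁴
  web plate: d = 33.8299 mm → contributes +5 973 543 mm⁴
  top plate: d = 103.83 mm → contributes +7 552 289 mm⁴
Total I = 19 727 436 mm⁴.
Extreme fibre distance c = 108.83 mm; S = I/c = 181 269 mm³.

S_x ≈ 1.813 × 10⁵ mm³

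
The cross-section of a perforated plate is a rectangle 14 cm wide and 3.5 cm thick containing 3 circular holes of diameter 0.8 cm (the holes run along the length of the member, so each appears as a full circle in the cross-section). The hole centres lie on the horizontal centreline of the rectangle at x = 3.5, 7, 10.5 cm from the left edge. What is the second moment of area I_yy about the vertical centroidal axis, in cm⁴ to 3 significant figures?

Decompose the section into non-overlapping parts with the origin at the bottom-left of its bounding rectangle.
Plate: 14 × 3.5, A = 49 cm², x = 7 cm, Ī = 800.33 cm⁴.
Hole 1 (subtracted): ⌀0.8, A = 0.50265 cm², x = 3.5 cm, Ī = 0.020106 cm⁴.
Hole 2 (subtracted): ⌀0.8, A = 0.50265 cm², x = 7 cm, Ī = 0.020106 cm⁴.
Hole 3 (subtracted): ⌀0.8, A = 0.50265 cm², x = 10.5 cm, Ī = 0.020106 cm⁴.
By symmetry the centroid is at mid-width, x̄ = 7 cm.
Transfer each piece to the vertical centroidal axis using Ī + A·d² with d = x − 7:
  plate: d = 0 cm → contributes +800.33 cm⁴
  hole 1: d = -3.5 cm → contributes −6.1776 cm⁴
  hole 2: d = 0 cm → contributes −0.020106 cm⁴
  hole 3: d = 3.5 cm → contributes −6.1776 cm⁴
Total I = 787.96 cm⁴.

I_yy ≈ 788 cm⁴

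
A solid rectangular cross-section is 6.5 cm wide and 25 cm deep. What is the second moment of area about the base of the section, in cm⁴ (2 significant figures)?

I_base ≈ 3.4 × 10⁴ cm⁴

The section: 6.5 × 25, A = 162.5 cm², y = 12.5 cm, Ī = 8 464 cm⁴.
Transfer it to a horizontal axis along the bottom face using Ī + A·d² with d = y − 0:
  the section: d = 12.5 cm → contributes +33 854 cm⁴
Total I = 33 854 cm⁴.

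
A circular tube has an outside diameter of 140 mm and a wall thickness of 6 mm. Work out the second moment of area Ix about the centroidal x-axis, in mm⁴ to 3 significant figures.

Ix ≈ 5.68 × 10⁶ mm⁴

Decompose the section into non-overlapping parts with the origin at the bottom-left of its bounding rectangle.
Outer circle: ⌀140, A = 15 394 mm², y = 70 mm, Ī = 18 857 410 mm⁴.
Bore (subtracted): ⌀128, A = 12 868 mm², y = 70 mm, Ī = 13 176 795 mm⁴.
By symmetry the centroid is at mid-height, ȳ = 70 mm.
All pieces are centred on the centroidal x-axis, so I = ΣĪ (holes subtracted) = 5 680 615 mm⁴.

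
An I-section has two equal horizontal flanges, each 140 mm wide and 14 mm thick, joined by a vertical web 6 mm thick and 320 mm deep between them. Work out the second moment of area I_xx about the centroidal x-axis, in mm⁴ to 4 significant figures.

I_xx ≈ 1.258 × 10⁸ mm⁴

Treat the section as a set of non-overlapping primitives; coordinates are from the bounding-box lower-left.
Bottom flange: 140 × 14, A = 1 960 mm², y = 7 mm, Ī = 32013.3 mm⁴.
Web: 6 × 320, A = 1 920 mm², y = 174 mm, Ī = 16 384 000 mm⁴.
Top flange: 140 × 14, A = 1 960 mm², y = 341 mm, Ī = 32013.3 mm⁴.
By symmetry the centroid is at mid-height, ȳ = 174 mm.
Transfer each piece to the centroidal x-axis using Ī + A·d² with d = y − 174:
  bottom flange: d = -167 mm → contributes +54 694 453 mm⁴
  web: d = 0 mm → contributes +16 384 000 mm⁴
  top flange: d = 167 mm → contributes +54 694 453 mm⁴
Total I = 125 772 907 mm⁴.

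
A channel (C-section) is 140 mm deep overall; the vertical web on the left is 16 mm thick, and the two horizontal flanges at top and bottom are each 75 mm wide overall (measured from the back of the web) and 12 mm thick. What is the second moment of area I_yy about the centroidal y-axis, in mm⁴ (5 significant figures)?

Decompose the section into non-overlapping parts with the origin at the bottom-left of its bounding rectangle.
Web: 16 × 140, A = 2 240 mm², x = 8 mm, Ī = 47786.67 mm⁴.
Top flange (beyond web): 59 × 12, A = 708 mm², x = 45.5 mm, Ī = 205 379 mm⁴.
Bottom flange (beyond web): 59 × 12, A = 708 mm², x = 45.5 mm, Ī = 205 379 mm⁴.
Centroid: x̄ = ΣA·x / ΣA = 22.52407 mm.
Transfer each piece to the centroidal y-axis using Ī + A·d² with d = x − 22.52407:
  web: d = -14.52407 mm → contributes +520311.6 mm⁴
  top flange (beyond web): d = 22.97593 mm → contributes +579127.5 mm⁴
  bottom flange (beyond web): d = 22.97593 mm → contributes +579127.5 mm⁴
Total I = 1 678 567 mm⁴.

I_yy ≈ 1.6786 × 10⁶ mm⁴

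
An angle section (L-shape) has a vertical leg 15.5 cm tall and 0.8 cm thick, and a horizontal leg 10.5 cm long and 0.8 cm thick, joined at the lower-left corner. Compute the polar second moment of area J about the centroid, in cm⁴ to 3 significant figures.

J ≈ 700 cm⁴

Break the section into simple shapes (no overlaps), measuring from the bottom-left corner of the bounding box.
Vertical leg: 0.8 × 15.5, A = 12.4 cm², y = 7.75 cm, Ī = 248.26 cm⁴.
Horizontal leg (remainder): 9.7 × 0.8, A = 7.76 cm², y = 0.4 cm, Ī = 0.41387 cm⁴.
Centroid: ȳ = ΣA·y / ΣA = 4.9208 cm.
Transfer each piece to the centroidal x-axis using Ī + A·d² with d = y − 4.9208:
  vertical leg: d = 2.8292 cm → contributes +347.51 cm⁴
  horizontal leg (remainder): d = -4.5208 cm → contributes +159.01 cm⁴
Total I = 506.52 cm⁴.
For the y-axis: x̄ = 2.4208 cm.
Repeating about the centroidal y-axis gives I_y = 193.06 cm⁴.
Polar second moment: J = I_x + I_y = 699.58 cm⁴.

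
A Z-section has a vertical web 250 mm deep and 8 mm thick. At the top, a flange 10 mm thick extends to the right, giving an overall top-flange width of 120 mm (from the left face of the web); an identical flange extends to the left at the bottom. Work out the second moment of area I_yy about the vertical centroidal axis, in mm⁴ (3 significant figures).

I_yy ≈ 1.04 × 10⁷ mm⁴

Decompose the section into non-overlapping parts with the origin at the bottom-left of its bounding rectangle.
Web: 8 × 250, A = 2 000 mm², x = 116 mm, Ī = 10 667 mm⁴.
Top flange (beyond web): 112 × 10, A = 1 120 mm², x = 176 mm, Ī = 1 170 773 mm⁴.
Bottom flange (beyond web): 112 × 10, A = 1 120 mm², x = 56 mm, Ī = 1 170 773 mm⁴.
Centroid: x̄ = ΣA·x / ΣA = 116 mm.
Transfer each piece to the vertical centroidal axis using Ī + A·d² with d = x − 116:
  web: d = 0 mm → contributes +10 667 mm⁴
  top flange (beyond web): d = 60 mm → contributes +5 202 773 mm⁴
  bottom flange (beyond web): d = -60 mm → contributes +5 202 773 mm⁴
Total I = 10 416 213 mm⁴.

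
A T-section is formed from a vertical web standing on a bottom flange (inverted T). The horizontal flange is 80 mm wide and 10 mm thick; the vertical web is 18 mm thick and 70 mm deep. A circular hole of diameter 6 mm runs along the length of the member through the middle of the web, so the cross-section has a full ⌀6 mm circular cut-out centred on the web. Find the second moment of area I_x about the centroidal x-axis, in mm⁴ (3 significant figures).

Break the section into simple shapes (no overlaps), measuring from the bottom-left corner of the bounding box.
Flange: 80 × 10, A = 800 mm², y = 5 mm, Ī = 6666.7 mm⁴.
Web: 18 × 70, A = 1 260 mm², y = 45 mm, Ī = 514 500 mm⁴.
Hole (subtracted): ⌀6, A = 28.274 mm², y = 45 mm, Ī = 63.617 mm⁴.
Centroid: ȳ = ΣA·y / ΣA = 29.25 mm.
Transfer each piece to the centroidal x-axis using Ī + A·d² with d = y − 29.25:
  flange: d = -24.25 mm → contributes +477 111 mm⁴
  web: d = 15.75 mm → contributes +827 065 mm⁴
  hole: d = 15.75 mm → contributes −7077.6 mm⁴
Total I = 1 297 098 mm⁴.

I_x ≈ 1.30 × 10⁶ mm⁴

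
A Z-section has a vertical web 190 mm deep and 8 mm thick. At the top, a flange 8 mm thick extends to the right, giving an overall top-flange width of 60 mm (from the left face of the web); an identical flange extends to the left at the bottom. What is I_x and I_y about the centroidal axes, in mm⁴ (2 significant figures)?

I_x ≈ 1.1 × 10⁷ mm⁴, I_y ≈ 9.4 × 10⁵ mm⁴

Split into non-overlapping primitives; take the origin at the lower-left of the bounding box.
Web: 8 × 190, A = 1 520 mm², y = 95 mm, Ī = 4 572 667 mm⁴.
Top flange (beyond web): 52 × 8, A = 416 mm², y = 186 mm, Ī = 2 219 mm⁴.
Bottom flange (beyond web): 52 × 8, A = 416 mm², y = 4 mm, Ī = 2 219 mm⁴.
Centroid: ȳ = ΣA·y / ΣA = 95 mm.
Transfer each piece to the centroidal x-axis using Ī + A·d² with d = y − 95:
  web: d = 0 mm → contributes +4 572 667 mm⁴
  top flange (beyond web): d = 91 mm → contributes +3 447 115 mm⁴
  bottom flange (beyond web): d = -91 mm → contributes +3 447 115 mm⁴
Total I = 11 466 896 mm⁴.
For the y-axis: x̄ = 56 mm.
Repeating about the centroidal y-axis gives I_y = 944 384 mm⁴.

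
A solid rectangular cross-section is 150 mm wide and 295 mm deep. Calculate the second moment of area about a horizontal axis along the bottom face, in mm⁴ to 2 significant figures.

I_base ≈ 1.3 × 10⁹ mm⁴

The section: 150 × 295, A = 44 250 mm², y = 147.5 mm, Ī = 320 904 688 mm⁴.
Transfer it to the bottom edge using Ī + A·d² with d = y − 0:
  the section: d = 147.5 mm → contributes +1 283 618 750 mm⁴
Total I = 1 283 618 750 mm⁴.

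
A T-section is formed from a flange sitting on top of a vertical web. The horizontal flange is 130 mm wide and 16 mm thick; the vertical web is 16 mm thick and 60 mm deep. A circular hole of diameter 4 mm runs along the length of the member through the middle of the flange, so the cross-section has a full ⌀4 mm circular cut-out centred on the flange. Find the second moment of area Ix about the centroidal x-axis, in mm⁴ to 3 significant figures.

Decompose the section into non-overlapping parts with the origin at the bottom-left of its bounding rectangle.
Flange: 130 × 16, A = 2 080 mm², y = 68 mm, Ī = 44 373 mm⁴.
Web: 16 × 60, A = 960 mm², y = 30 mm, Ī = 288 000 mm⁴.
Hole (subtracted): ⌀4, A = 12.566 mm², y = 68 mm, Ī = 12.566 mm⁴.
Centroid: ȳ = ΣA·y / ΣA = 55.95 mm.
Transfer each piece to the centroidal x-axis using Ī + A·d² with d = y − 55.95:
  flange: d = 12.05 mm → contributes +346 385 mm⁴
  web: d = -25.95 mm → contributes +934 476 mm⁴
  hole: d = 12.05 mm → contributes −1837.2 mm⁴
Total I = 1 279 024 mm⁴.

Ix ≈ 1.28 × 10⁶ mm⁴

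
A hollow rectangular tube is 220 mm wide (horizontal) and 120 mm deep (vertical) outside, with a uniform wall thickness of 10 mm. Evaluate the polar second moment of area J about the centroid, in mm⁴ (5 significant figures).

J ≈ 5.4827 × 10⁷ mm⁴

Split into non-overlapping primitives; take the origin at the lower-left of the bounding box.
Outer rectangle: 220 × 120, A = 26 400 mm², y = 60 mm, Ī = 31 680 000 mm⁴.
Inner void (subtracted): 200 × 100, A = 20 000 mm², y = 60 mm, Ī = 16 666 667 mm⁴.
By symmetry the centroid is at mid-height, ȳ = 60 mm.
All pieces are centred on the centroidal x-axis, so I = ΣĪ (holes subtracted) = 15 013 333 mm⁴.
Repeating about the centroidal y-axis gives I_y = 39 813 333 mm⁴.
Polar second moment: J = I_x + I_y = 54 826 667 mm⁴.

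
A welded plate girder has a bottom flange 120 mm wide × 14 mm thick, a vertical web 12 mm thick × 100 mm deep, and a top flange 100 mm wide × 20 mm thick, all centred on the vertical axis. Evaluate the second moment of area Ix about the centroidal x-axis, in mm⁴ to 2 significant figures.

Decompose the section into non-overlapping parts with the origin at the bottom-left of its bounding rectangle.
Bottom plate: 120 × 14, A = 1 680 mm², y = 7 mm, Ī = 27 440 mm⁴.
Web plate: 12 × 100, A = 1 200 mm², y = 64 mm, Ī = 1 000 000 mm⁴.
Top plate: 100 × 20, A = 2 000 mm², y = 124 mm, Ī = 66 667 mm⁴.
Centroid: ȳ = ΣA·y / ΣA = 68.97 mm.
Transfer each piece to the centroidal x-axis using Ī + A·d² with d = y − 68.97:
  bottom plate: d = -61.97 mm → contributes +6 478 532 mm⁴
  web plate: d = -4.967 mm → contributes +1 029 608 mm⁴
  top plate: d = 55.03 mm → contributes +6 123 882 mm⁴
Total I = 13 632 021 mm⁴.

Ix ≈ 1.4 × 10⁷ mm⁴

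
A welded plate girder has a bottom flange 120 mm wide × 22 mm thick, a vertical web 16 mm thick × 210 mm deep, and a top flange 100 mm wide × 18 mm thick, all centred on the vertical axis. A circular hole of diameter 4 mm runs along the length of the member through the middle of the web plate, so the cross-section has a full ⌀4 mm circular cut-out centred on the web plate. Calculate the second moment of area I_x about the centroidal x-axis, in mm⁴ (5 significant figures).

Break the section into simple shapes (no overlaps), measuring from the bottom-left corner of the bounding box.
Bottom plate: 120 × 22, A = 2 640 mm², y = 11 mm, Ī = 106 480 mm⁴.
Web plate: 16 × 210, A = 3 360 mm², y = 127 mm, Ī = 12 348 000 mm⁴.
Top plate: 100 × 18, A = 1 800 mm², y = 241 mm, Ī = 48 600 mm⁴.
Hole (subtracted): ⌀4, A = 12.56637 mm², y = 127 mm, Ī = 12.56637 mm⁴.
Centroid: ȳ = ΣA·y / ΣA = 114.0253 mm.
Transfer each piece to the centroidal x-axis using Ī + A·d² with d = y − 114.0253:
  bottom plate: d = -103.0253 mm → contributes +28 127 974 mm⁴
  web plate: d = 12.97475 mm → contributes +12 913 636 mm⁴
  top plate: d = 126.9747 mm → contributes +29 069 257 mm⁴
  hole: d = 12.97475 mm → contributes −2128.041 mm⁴
Total I = 70 108 739 mm⁴.

I_x ≈ 7.0109 × 10⁷ mm⁴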